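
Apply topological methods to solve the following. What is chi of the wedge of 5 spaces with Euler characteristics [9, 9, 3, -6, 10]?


chi(A v B) = chi(A) + chi(B) - 1 (one point identified).
For 5 spaces: chi = (sum chi_i) - (5 - 1).
sum = 25; chi = 25 - 4 = 21

21


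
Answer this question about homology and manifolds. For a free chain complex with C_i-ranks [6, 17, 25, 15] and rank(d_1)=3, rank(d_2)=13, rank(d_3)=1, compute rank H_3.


rank H_k = rank(ker d_k) - rank(im d_{k+1}).
rank(ker d_3) = rank(C_3) - rank(d_3) = 15 - 1 = 14.
rank(im d_{3+1}) = 0.
rank H_3 = 14 - 0 = 14

14


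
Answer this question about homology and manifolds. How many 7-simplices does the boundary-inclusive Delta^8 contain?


Delta^8 has 8+1 vertices. A 7-face is a choice of 7+1 vertices.
f_7 = C(8+1, 7+1) = C(9,8) = 9

9


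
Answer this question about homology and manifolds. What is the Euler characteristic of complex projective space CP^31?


CP^31 has one cell in each even dimension 0, 2, ..., 2*31 (31+1 cells total).
All cells are even-dimensional, so chi = number of cells.
chi = 31 + 1 = 32

32


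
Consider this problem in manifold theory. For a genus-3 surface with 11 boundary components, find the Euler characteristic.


For a compact orientable surface with genus g and b boundary components: chi = 2 - 2g - b.
chi = 2 - 2*3 - 11 = 2 - 6 - 11 = -15

-15


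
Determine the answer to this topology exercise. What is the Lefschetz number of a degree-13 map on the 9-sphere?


On S^9: L(f) = tr(f_0*) + (-1)^9 tr(f_9*) = 1 + (-1)^9 * deg(f).
L(f) = 1 + (-1)^9 * 13 = 1 + -13 = -12

-12


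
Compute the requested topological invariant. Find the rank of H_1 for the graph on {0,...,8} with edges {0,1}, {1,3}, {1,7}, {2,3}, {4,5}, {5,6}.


b_1 = E - V + (number of components).
E = 6, V = 9, components = 3.
b_1 = 6 - 9 + 3 = 0

0


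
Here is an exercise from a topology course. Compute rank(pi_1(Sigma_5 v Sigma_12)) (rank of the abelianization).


For a wedge: H_1(A v B) = H_1(A) + H_1(B).
b_1(Sigma_5) = 10, b_1(Sigma_12) = 24.
b_1 = 10 + 24 = 34

34


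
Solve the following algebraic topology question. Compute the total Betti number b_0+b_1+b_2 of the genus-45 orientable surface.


For Sigma_45: b_0 = 1, b_1 = 2g = 90, b_2 = 1.
Total = 1 + 90 + 1 = 92

92


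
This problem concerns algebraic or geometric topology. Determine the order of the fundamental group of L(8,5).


pi_1(L(p,q)) = Z/pZ for any q coprime to p.
|pi_1(L(8,5))| = 8

8


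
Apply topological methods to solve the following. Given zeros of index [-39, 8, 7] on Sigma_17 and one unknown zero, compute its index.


Poincare-Hopf: sum of indices = chi(M).
chi(Sigma_17) = 2 - 2*17 = -32.
Sum of known indices = -24.
x = chi - (sum known) = -32 - (-24) = -8

-8


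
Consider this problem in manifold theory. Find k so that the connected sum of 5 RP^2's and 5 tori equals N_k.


Since a >= 1, the sum is non-orientable; each T^2 can be replaced by RP^2 # RP^2 (since T^2#RP^2 = 3RP^2).
Total crosscaps k = 5 + 2*5 = 15.
Check via chi: chi = 5*1 + 5*0 - (5+5-1)*2 = -13 = 2 - k = -13. Consistent.

15


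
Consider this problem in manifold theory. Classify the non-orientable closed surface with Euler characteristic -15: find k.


chi = 2 - k for closed non-orientable surfaces with k crosscaps.
-15 = 2 - k
k = 2 - (-15) = 17

17


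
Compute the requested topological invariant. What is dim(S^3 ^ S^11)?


S^m ^ S^n = S^{m+n}.
k = 3 + 11 = 14

14


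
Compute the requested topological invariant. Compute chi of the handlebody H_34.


A genus-g handlebody deformation retracts to a wedge of g circles.
chi(vee_g S^1) = 1 - g.
chi(H_34) = 1 - 34 = -33

-33


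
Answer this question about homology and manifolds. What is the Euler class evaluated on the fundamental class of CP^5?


For any closed oriented manifold, <e(TM),[M]> = chi(M).
chi(CP^5) = 5+1 = 6

6


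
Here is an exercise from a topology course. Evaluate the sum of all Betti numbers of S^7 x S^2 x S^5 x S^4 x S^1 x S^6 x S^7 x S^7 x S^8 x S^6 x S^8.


Total Betti number is multiplicative under products.
Each S^d (d>=1) has total Betti number 2.
There are 11 sphere factors.
Total = 2^11 = 2048

2048


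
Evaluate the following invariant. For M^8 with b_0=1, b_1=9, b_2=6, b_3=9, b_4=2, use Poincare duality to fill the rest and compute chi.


By Poincare duality b_k = b_{8-k}, so full Betti numbers: b_0=1, b_1=9, b_2=6, b_3=9, b_4=2, b_5=9, b_6=6, b_7=9, b_8=1.
chi = sum (-1)^k b_k = -20

-20


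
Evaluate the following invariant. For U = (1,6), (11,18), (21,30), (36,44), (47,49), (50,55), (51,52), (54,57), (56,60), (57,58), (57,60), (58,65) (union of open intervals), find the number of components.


Sort and merge overlapping open intervals.
Merged: (1,6), (11,18), (21,30), (36,44), (47,49), (50,65).
Number of components = 6

6


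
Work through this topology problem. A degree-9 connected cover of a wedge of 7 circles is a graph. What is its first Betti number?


Nielsen-Schreier: an index-n subgroup of F_r is free of rank 1 + n(r-1).
Equivalently: chi(cover) = n*chi(base); chi(vee_r S^1) = 1 - 7 = -6.
chi(E) = 9*(-6) = -54; rank = 1 - chi(E) = 1 - (-54) = 55.
rank = 1 + 9*(7-1) = 1 + 54 = 55

55


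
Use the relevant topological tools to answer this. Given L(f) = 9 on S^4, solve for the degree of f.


L(f) = 1 + (-1)^4 deg(f) on S^4.
9 = 1 + (-1)^4 * deg(f)
(-1)^4 * deg(f) = 8
deg(f) = 8

8


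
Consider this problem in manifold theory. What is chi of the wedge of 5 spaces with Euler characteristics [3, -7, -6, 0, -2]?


chi(A v B) = chi(A) + chi(B) - 1 (one point identified).
For 5 spaces: chi = (sum chi_i) - (5 - 1).
sum = -12; chi = -12 - 4 = -16

-16


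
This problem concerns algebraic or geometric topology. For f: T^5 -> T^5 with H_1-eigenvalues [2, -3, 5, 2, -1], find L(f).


For a torus self-map: L(f) = det(I - A) where A acts on H_1.
L(f) = (1-2) * (1--3) * (1-5) * (1-2) * (1--1) = -1 * 4 * -4 * -1 * 2 = -32

-32


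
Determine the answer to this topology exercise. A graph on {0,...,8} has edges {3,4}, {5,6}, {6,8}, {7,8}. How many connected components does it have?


Run DFS/union-find over 9 vertices.
V = 9, E = 4.
Number of components = 5

5


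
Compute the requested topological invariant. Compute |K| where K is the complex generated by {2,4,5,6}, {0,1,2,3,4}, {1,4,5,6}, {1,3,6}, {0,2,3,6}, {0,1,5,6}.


Each maximal simplex on m vertices has 2^m - 1 nonempty faces.
Take the union (dedupe shared faces).
Total distinct faces = 61

61


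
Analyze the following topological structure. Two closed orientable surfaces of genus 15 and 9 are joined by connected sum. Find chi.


chi(Sigma_15) = 2 - 2*15 = -28
chi(Sigma_9) = 2 - 2*9 = -16
For surfaces: chi(A#B) = chi(A) + chi(B) - 2.
chi = -28 + -16 - 2 = -46

-46


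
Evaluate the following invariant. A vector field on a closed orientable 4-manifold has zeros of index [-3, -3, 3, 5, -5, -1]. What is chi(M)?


Poincare-Hopf: chi(M) = sum of indices of zeros.
chi = (-3) + (-3) + (3) + (5) + (-5) + (-1) = -4

-4


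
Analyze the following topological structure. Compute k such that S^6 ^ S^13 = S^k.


S^m ^ S^n = S^{m+n}.
k = 6 + 13 = 19

19


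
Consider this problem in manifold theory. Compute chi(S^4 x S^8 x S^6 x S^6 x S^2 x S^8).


chi is multiplicative: chi(X x Y) = chi(X) chi(Y).
Each even-dim sphere has chi = 2. There are 6 factors.
chi = 2^6 = 64

64


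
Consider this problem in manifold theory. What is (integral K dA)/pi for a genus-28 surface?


Gauss-Bonnet: integral K dA = 2*pi*chi(M).
chi(Sigma_28) = 2 - 2*28 = -54.
(integral K dA)/pi = 2*chi = 2*(-54) = -108

-108


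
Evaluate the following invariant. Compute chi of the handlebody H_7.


A genus-g handlebody deformation retracts to a wedge of g circles.
chi(vee_g S^1) = 1 - g.
chi(H_7) = 1 - 7 = -6

-6


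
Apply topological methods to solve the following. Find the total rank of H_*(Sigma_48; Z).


For Sigma_48: b_0 = 1, b_1 = 2g = 96, b_2 = 1.
Total = 1 + 96 + 1 = 98

98


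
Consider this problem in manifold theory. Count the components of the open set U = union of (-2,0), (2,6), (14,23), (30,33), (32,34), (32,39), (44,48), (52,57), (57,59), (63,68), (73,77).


Sort and merge overlapping open intervals.
Merged: (-2,0), (2,6), (14,23), (30,39), (44,48), (52,57), (57,59), (63,68), (73,77).
Number of components = 9

9


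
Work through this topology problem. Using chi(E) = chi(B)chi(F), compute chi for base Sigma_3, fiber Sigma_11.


For a fiber bundle F -> E -> B (with CW structure): chi(E) = chi(B) * chi(F).
chi(Sigma_3) = -4, chi(Sigma_11) = -20.
chi(E) = (-4) * (-20) = 80

80


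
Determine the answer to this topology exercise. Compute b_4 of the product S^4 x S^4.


Each S^d has Poincare polynomial 1 + t^d.
The product S^4 x S^4 has Poincare polynomial prod(1+t^d_i).
Expanding: b_0=1, b_4=2, b_8=1.
b_4 = 2

2


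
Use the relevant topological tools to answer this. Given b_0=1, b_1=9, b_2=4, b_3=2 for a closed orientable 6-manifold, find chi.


By Poincare duality b_k = b_{6-k}, so full Betti numbers: b_0=1, b_1=9, b_2=4, b_3=2, b_4=4, b_5=9, b_6=1.
chi = sum (-1)^k b_k = -10

-10


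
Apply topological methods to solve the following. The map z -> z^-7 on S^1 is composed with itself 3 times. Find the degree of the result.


deg(f) = -7. Degree is multiplicative: deg(f^3) = (deg f)^3.
deg(f^3) = (-7)^3 = -343

-343


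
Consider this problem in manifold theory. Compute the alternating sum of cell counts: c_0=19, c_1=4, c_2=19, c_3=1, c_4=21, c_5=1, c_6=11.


chi = sum_k (-1)^k c_k.
= (-1)^0*19 + (-1)^1*4 + (-1)^2*19 + (-1)^3*1 + (-1)^4*21 + (-1)^5*1 + (-1)^6*11
= (19) + (-4) + (19) + (-1) + (21) + (-1) + (11)
= 64

64


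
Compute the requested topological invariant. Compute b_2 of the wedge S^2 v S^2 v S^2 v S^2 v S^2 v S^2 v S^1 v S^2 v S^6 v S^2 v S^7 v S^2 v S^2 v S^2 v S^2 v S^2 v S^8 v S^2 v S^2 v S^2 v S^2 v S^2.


For a wedge of spheres, H_k (k>0) is free on one generator per sphere of dimension k.
Spheres of dimension 2: count = 18.
b_2 = 18

18


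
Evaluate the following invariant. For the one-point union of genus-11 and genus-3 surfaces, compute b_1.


For a wedge: H_1(A v B) = H_1(A) + H_1(B).
b_1(Sigma_11) = 22, b_1(Sigma_3) = 6.
b_1 = 22 + 6 = 28

28


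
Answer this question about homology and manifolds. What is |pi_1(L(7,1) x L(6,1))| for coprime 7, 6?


pi_1(X x Y) = pi_1(X) x pi_1(Y).
pi_1(L(7,1)) = Z/7, pi_1(L(6,1)) = Z/6.
|Z/7 x Z/6| = 7 * 6 = 42

42


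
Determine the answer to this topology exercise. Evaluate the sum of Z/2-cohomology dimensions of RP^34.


H^k(RP^34; Z/2) = Z/2 for each 0 <= k <= 34.
Total dimension = 34 + 1 = 35

35


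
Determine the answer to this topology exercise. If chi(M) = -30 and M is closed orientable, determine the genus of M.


chi = 2 - 2g for closed orientable surfaces.
-30 = 2 - 2g
2g = 2 - (-30) = 32
g = 16

16


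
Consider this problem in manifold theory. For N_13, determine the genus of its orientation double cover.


chi(N_13) = 2 - 13 = -11.
Double cover: chi(Sigma_g) = 2 * chi(N_13) = 2*(-11) = -22.
2 - 2g = -22, so g = (2 - (-22))/2 = 24/2 = 12

12


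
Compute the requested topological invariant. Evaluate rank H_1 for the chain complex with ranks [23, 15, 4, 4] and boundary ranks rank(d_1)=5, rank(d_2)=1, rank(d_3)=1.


rank H_k = rank(ker d_k) - rank(im d_{k+1}).
rank(ker d_1) = rank(C_1) - rank(d_1) = 15 - 5 = 10.
rank(im d_{1+1}) = 1.
rank H_1 = 10 - 1 = 9

9


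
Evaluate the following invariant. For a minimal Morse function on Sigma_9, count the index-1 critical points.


A perfect Morse function has m_k = b_k.
For Sigma_9: b_0=1, b_1=2g=18, b_2=1.
Saddles m_1 = 2g = 18

18


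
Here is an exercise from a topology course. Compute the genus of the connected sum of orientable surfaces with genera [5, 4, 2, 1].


Genus is additive under connected sum of orientable surfaces.
g = 5 + 4 + 2 + 1 = 12

12


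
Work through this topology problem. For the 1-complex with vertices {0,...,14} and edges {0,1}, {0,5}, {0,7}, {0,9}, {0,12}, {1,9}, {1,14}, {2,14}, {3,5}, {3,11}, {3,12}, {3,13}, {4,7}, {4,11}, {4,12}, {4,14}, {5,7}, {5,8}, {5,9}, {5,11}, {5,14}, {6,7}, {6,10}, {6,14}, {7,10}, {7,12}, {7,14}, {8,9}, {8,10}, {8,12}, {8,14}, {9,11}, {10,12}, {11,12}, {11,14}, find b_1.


b_1 = E - V + (number of components).
E = 35, V = 15, components = 1.
b_1 = 35 - 15 + 1 = 21

21


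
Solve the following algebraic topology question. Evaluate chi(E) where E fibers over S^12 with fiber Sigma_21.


chi(S^12) = 2 (n even), chi(Sigma_21) = 2 - 2*21 = -40.
chi(E) = 2 * (-40) = -80

-80


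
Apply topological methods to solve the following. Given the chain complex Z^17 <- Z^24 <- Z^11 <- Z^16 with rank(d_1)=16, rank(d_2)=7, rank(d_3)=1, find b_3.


rank H_k = rank(ker d_k) - rank(im d_{k+1}).
rank(ker d_3) = rank(C_3) - rank(d_3) = 16 - 1 = 15.
rank(im d_{3+1}) = 0.
rank H_3 = 15 - 0 = 15

15


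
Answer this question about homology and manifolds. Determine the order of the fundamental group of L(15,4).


pi_1(L(p,q)) = Z/pZ for any q coprime to p.
|pi_1(L(15,4))| = 15

15


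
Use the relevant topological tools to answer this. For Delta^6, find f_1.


Delta^6 has 6+1 vertices. A 1-face is a choice of 1+1 vertices.
f_1 = C(6+1, 1+1) = C(7,2) = 21

21


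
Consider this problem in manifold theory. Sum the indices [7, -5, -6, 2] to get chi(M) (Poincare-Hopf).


Poincare-Hopf: chi(M) = sum of indices of zeros.
chi = (7) + (-5) + (-6) + (2) = -2

-2


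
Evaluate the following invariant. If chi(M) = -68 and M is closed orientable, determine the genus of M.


chi = 2 - 2g for closed orientable surfaces.
-68 = 2 - 2g
2g = 2 - (-68) = 70
g = 35

35


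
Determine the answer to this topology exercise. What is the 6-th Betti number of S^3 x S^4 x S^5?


Each S^d has Poincare polynomial 1 + t^d.
The product S^3 x S^4 x S^5 has Poincare polynomial prod(1+t^d_i).
Expanding: b_0=1, b_3=1, b_4=1, b_5=1, b_7=1, b_8=1, b_9=1, b_12=1.
b_6 = 0

0


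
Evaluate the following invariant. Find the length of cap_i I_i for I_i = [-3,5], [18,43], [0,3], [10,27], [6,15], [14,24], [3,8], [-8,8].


Intersection = [max(a_i), min(b_i)] = [18, 3].
Since 18 > 3, the intersection is empty.
Length = 0

0


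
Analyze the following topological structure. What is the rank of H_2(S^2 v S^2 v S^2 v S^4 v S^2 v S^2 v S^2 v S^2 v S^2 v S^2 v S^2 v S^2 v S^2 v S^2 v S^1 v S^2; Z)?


For a wedge of spheres, H_k (k>0) is free on one generator per sphere of dimension k.
Spheres of dimension 2: count = 14.
b_2 = 14

14


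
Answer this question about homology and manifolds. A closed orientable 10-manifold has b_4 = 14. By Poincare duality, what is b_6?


Poincare duality for closed orientable n-manifolds: b_k = b_{n-k}.
Here n = 10, so b_6 = b_4 = 14

14


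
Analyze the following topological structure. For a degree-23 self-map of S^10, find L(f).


On S^10: L(f) = tr(f_0*) + (-1)^10 tr(f_10*) = 1 + (-1)^10 * deg(f).
L(f) = 1 + (-1)^10 * 23 = 1 + 23 = 24

24


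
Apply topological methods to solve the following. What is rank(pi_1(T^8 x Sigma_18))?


pi_1(A x B) = pi_1(A) x pi_1(B); rank of abelianization = b_1.
b_1(T^8) = 8, b_1(Sigma_18) = 2*18 = 36.
b_1(product) = 8 + 36 = 44

44


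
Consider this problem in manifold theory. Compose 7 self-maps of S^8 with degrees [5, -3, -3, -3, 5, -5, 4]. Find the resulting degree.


Degree is multiplicative: deg(composition) = product of degrees.
= (5) * (-3) * (-3) * (-3) * (5) * (-5) * (4) = 13500

13500


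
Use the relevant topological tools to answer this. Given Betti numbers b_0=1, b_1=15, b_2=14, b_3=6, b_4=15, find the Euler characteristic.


chi = sum_k (-1)^k b_k.
= (1) + (-15) + (14) + (-6) + (15)
= 9

9


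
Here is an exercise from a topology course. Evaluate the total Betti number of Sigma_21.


For Sigma_21: b_0 = 1, b_1 = 2g = 42, b_2 = 1.
Total = 1 + 42 + 1 = 44

44


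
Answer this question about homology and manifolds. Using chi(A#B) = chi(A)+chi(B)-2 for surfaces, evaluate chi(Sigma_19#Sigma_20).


chi(Sigma_19) = 2 - 2*19 = -36
chi(Sigma_20) = 2 - 2*20 = -38
For surfaces: chi(A#B) = chi(A) + chi(B) - 2.
chi = -36 + -38 - 2 = -76

-76


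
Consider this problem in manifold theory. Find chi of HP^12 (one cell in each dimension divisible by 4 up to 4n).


HP^12 has one cell in each dimension 0, 4, ..., 4*12 (12+1 cells, all even-dim).
chi = 12 + 1 = 13

13


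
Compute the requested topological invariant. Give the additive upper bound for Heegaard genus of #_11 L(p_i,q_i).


Heegaard genus satisfies g(A#B) <= g(A) + g(B).
Each lens space has g = 1.
Upper bound: 11 * 1 = 11

11


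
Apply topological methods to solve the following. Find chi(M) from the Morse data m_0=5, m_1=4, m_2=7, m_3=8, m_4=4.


Morse theory: chi(M) = sum_k (-1)^k m_k where m_k = #(index-k critical points).
= (5) + (-4) + (7) + (-8) + (4) = 4

4


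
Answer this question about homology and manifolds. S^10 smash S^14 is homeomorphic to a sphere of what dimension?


S^m ^ S^n = S^{m+n}.
k = 10 + 14 = 24

24


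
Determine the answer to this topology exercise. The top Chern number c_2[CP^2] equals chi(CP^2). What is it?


For any closed oriented manifold, <e(TM),[M]> = chi(M).
chi(CP^2) = 2+1 = 3

3


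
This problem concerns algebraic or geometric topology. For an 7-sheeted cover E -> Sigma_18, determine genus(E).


For an n-sheeted cover: chi(E) = n * chi(B).
chi(Sigma_18) = 2 - 2*18 = -34.
chi(E) = 7 * (-34) = -238.
genus(E) = (2 - chi(E))/2 = (2 - (-238))/2 = 240/2 = 120

120


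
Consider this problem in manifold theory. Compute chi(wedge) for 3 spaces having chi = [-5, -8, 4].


chi(A v B) = chi(A) + chi(B) - 1 (one point identified).
For 3 spaces: chi = (sum chi_i) - (3 - 1).
sum = -9; chi = -9 - 2 = -11

-11


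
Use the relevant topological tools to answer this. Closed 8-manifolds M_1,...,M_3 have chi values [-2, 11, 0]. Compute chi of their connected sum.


For n-manifolds: chi(A#B) = chi(A) + chi(B) - chi(S^8).
chi(S^8) = 1 + (-1)^8 = 2.
chi(#) = (sum chi_i) - (3-1)*chi(S^8) = 9 - 2*2 = 5

5


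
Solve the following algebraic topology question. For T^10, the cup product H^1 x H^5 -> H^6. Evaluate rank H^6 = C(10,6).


Cup product: H^p x H^q -> H^{p+q}; here p+q = 1+5 = 6.
rank H^k(T^n) = C(n,k).
C(10,6) = 210

210


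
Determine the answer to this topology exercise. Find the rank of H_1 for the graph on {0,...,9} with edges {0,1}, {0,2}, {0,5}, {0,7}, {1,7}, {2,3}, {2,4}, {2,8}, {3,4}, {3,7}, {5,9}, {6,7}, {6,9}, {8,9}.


b_1 = E - V + (number of components).
E = 14, V = 10, components = 1.
b_1 = 14 - 10 + 1 = 5

5


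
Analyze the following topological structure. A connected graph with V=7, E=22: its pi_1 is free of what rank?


For a connected graph: rank(pi_1) = b_1 = E - V + 1 = 1 - chi.
chi = V - E = 7 - 22 = -15.
rank = 1 - (-15) = 22 - 7 + 1 = 16

16


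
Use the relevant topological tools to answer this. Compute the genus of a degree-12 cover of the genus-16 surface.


For an n-sheeted cover: chi(E) = n * chi(B).
chi(Sigma_16) = 2 - 2*16 = -30.
chi(E) = 12 * (-30) = -360.
genus(E) = (2 - chi(E))/2 = (2 - (-360))/2 = 362/2 = 181

181


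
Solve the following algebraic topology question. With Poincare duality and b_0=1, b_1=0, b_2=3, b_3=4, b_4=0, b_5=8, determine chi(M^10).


By Poincare duality b_k = b_{10-k}, so full Betti numbers: b_0=1, b_1=0, b_2=3, b_3=4, b_4=0, b_5=8, b_6=0, b_7=4, b_8=3, b_9=0, b_10=1.
chi = sum (-1)^k b_k = -8

-8


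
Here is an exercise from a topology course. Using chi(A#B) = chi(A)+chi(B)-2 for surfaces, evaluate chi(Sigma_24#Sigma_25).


chi(Sigma_24) = 2 - 2*24 = -46
chi(Sigma_25) = 2 - 2*25 = -48
For surfaces: chi(A#B) = chi(A) + chi(B) - 2.
chi = -46 + -48 - 2 = -96

-96


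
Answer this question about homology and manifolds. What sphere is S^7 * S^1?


Join of spheres: S^m * S^n = S^{m+n+1}.
dim = 7 + 1 + 1 = 9

9


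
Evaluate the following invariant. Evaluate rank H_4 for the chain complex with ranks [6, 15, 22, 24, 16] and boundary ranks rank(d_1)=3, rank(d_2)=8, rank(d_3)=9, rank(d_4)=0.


rank H_k = rank(ker d_k) - rank(im d_{k+1}).
rank(ker d_4) = rank(C_4) - rank(d_4) = 16 - 0 = 16.
rank(im d_{4+1}) = 0.
rank H_4 = 16 - 0 = 16

16


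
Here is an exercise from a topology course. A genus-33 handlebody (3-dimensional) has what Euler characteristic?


A genus-g handlebody deformation retracts to a wedge of g circles.
chi(vee_g S^1) = 1 - g.
chi(H_33) = 1 - 33 = -32

-32


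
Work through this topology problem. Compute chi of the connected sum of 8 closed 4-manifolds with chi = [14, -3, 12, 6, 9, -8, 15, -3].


For n-manifolds: chi(A#B) = chi(A) + chi(B) - chi(S^4).
chi(S^4) = 1 + (-1)^4 = 2.
chi(#) = (sum chi_i) - (8-1)*chi(S^4) = 42 - 7*2 = 28

28


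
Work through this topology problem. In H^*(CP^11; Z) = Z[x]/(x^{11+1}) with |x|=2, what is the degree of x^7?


|x| = 2 in H^*(CP^n).
|x^7| = 7 * |x| = 7 * 2 = 14

14


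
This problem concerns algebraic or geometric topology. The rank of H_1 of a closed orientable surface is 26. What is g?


For a closed orientable surface: b_1 = 2g.
26 = 2g
g = 26 / 2 = 13

13


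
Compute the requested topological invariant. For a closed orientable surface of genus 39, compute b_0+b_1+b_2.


For Sigma_39: b_0 = 1, b_1 = 2g = 78, b_2 = 1.
Total = 1 + 78 + 1 = 80

80


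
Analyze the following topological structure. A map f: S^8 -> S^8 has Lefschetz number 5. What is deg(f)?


L(f) = 1 + (-1)^8 deg(f) on S^8.
5 = 1 + (-1)^8 * deg(f)
(-1)^8 * deg(f) = 4
deg(f) = 4

4


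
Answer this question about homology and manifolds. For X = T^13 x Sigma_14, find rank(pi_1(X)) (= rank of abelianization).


pi_1(A x B) = pi_1(A) x pi_1(B); rank of abelianization = b_1.
b_1(T^13) = 13, b_1(Sigma_14) = 2*14 = 28.
b_1(product) = 13 + 28 = 41

41


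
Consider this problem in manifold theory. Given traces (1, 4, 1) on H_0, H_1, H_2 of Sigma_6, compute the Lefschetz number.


L(f) = tr(f_0*) - tr(f_1*) + tr(f_2*).
= 1 - (4) + (1)
= -2

-2


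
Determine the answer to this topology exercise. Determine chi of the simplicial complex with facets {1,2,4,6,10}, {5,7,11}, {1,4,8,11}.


Enumerate all faces; f-vector: f_0=9, f_1=18, f_2=15, f_3=6, f_4=1.
chi = sum (-1)^k f_k = 1

1


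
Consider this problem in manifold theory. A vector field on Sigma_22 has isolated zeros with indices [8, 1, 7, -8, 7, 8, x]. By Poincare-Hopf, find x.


Poincare-Hopf: sum of indices = chi(M).
chi(Sigma_22) = 2 - 2*22 = -42.
Sum of known indices = 23.
x = chi - (sum known) = -42 - (23) = -65

-65


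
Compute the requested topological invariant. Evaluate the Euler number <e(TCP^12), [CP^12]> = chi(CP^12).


For any closed oriented manifold, <e(TM),[M]> = chi(M).
chi(CP^12) = 12+1 = 13

13


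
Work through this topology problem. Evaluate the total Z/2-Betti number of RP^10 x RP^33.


dim H^*(RP^n; Z/2) = n+1 (one Z/2 in each degree 0..n).
Total Betti number is multiplicative.
Total = (10+1) * (33+1) = 11 * 34 = 374

374


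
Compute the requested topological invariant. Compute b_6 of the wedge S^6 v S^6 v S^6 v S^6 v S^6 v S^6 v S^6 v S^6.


For a wedge of spheres, H_k (k>0) is free on one generator per sphere of dimension k.
Spheres of dimension 6: count = 8.
b_6 = 8

8


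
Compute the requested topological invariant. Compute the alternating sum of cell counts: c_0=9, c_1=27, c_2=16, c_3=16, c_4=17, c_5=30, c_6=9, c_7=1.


chi = sum_k (-1)^k c_k.
= (-1)^0*9 + (-1)^1*27 + (-1)^2*16 + (-1)^3*16 + (-1)^4*17 + (-1)^5*30 + (-1)^6*9 + (-1)^7*1
= (9) + (-27) + (16) + (-16) + (17) + (-30) + (9) + (-1)
= -23

-23


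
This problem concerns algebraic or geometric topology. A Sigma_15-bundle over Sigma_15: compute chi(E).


For a fiber bundle F -> E -> B (with CW structure): chi(E) = chi(B) * chi(F).
chi(Sigma_15) = -28, chi(Sigma_15) = -28.
chi(E) = (-28) * (-28) = 784

784


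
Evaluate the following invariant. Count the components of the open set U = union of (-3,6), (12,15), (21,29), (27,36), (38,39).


Sort and merge overlapping open intervals.
Merged: (-3,6), (12,15), (21,36), (38,39).
Number of components = 4

4


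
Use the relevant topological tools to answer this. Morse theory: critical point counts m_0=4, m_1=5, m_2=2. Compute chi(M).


Morse theory: chi(M) = sum_k (-1)^k m_k where m_k = #(index-k critical points).
= (4) + (-5) + (2) = 1

1


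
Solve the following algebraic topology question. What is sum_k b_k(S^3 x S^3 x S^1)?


Total Betti number is multiplicative under products.
Each S^d (d>=1) has total Betti number 2.
There are 3 sphere factors.
Total = 2^3 = 8

8


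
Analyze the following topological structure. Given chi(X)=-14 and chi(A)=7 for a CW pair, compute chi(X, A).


Relative Euler characteristic: chi(X, A) = chi(X) - chi(A).
= -14 - (7) = -21

-21


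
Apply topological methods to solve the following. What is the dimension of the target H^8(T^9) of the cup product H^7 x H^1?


Cup product: H^p x H^q -> H^{p+q}; here p+q = 7+1 = 8.
rank H^k(T^n) = C(n,k).
C(9,8) = 9

9


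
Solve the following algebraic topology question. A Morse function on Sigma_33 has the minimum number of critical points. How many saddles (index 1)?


A perfect Morse function has m_k = b_k.
For Sigma_33: b_0=1, b_1=2g=66, b_2=1.
Saddles m_1 = 2g = 66

66


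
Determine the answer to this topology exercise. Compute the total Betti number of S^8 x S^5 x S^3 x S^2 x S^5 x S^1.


Total Betti number is multiplicative under products.
Each S^d (d>=1) has total Betti number 2.
There are 6 sphere factors.
Total = 2^6 = 64

64


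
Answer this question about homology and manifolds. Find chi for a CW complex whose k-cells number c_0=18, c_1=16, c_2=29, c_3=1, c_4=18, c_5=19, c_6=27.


chi = sum_k (-1)^k c_k.
= (-1)^0*18 + (-1)^1*16 + (-1)^2*29 + (-1)^3*1 + (-1)^4*18 + (-1)^5*19 + (-1)^6*27
= (18) + (-16) + (29) + (-1) + (18) + (-19) + (27)
= 56

56


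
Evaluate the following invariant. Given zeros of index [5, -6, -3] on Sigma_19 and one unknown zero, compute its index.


Poincare-Hopf: sum of indices = chi(M).
chi(Sigma_19) = 2 - 2*19 = -36.
Sum of known indices = -4.
x = chi - (sum known) = -36 - (-4) = -32

-32


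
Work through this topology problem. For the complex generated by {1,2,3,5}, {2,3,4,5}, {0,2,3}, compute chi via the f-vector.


Enumerate all faces; f-vector: f_0=6, f_1=11, f_2=8, f_3=2.
chi = sum (-1)^k f_k = 1

1


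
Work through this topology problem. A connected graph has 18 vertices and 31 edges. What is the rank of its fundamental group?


For a connected graph: rank(pi_1) = b_1 = E - V + 1 = 1 - chi.
chi = V - E = 18 - 31 = -13.
rank = 1 - (-13) = 31 - 18 + 1 = 14

14


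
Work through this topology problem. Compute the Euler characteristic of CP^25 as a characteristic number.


For any closed oriented manifold, <e(TM),[M]> = chi(M).
chi(CP^25) = 25+1 = 26

26


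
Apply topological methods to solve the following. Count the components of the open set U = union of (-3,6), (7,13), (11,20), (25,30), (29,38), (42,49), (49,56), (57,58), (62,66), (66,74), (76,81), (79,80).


Sort and merge overlapping open intervals.
Merged: (-3,6), (7,20), (25,38), (42,49), (49,56), (57,58), (62,66), (66,74), (76,81).
Number of components = 9

9


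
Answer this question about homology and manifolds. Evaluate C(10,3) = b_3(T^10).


By the Kunneth formula, b_k(T^n) = C(n,k).
b_3(T^10) = C(10,3).
C(10,3) = 10!/(3!*7!) = 120

120


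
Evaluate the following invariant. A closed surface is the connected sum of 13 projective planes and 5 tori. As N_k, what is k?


Since a >= 1, the sum is non-orientable; each T^2 can be replaced by RP^2 # RP^2 (since T^2#RP^2 = 3RP^2).
Total crosscaps k = 13 + 2*5 = 23.
Check via chi: chi = 13*1 + 5*0 - (13+5-1)*2 = -21 = 2 - k = -21. Consistent.

23


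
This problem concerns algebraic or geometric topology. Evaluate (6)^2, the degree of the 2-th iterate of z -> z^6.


deg(f) = 6. Degree is multiplicative: deg(f^2) = (deg f)^2.
deg(f^2) = (6)^2 = 36

36


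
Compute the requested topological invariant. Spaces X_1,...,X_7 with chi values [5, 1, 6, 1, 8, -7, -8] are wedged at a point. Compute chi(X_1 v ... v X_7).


chi(A v B) = chi(A) + chi(B) - 1 (one point identified).
For 7 spaces: chi = (sum chi_i) - (7 - 1).
sum = 6; chi = 6 - 6 = 0

0


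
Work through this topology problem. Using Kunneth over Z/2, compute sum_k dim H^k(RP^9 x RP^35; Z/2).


dim H^*(RP^n; Z/2) = n+1 (one Z/2 in each degree 0..n).
Total Betti number is multiplicative.
Total = (9+1) * (35+1) = 10 * 36 = 360

360


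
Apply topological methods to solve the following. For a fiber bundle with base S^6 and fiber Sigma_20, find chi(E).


chi(S^6) = 2 (n even), chi(Sigma_20) = 2 - 2*20 = -38.
chi(E) = 2 * (-38) = -76

-76


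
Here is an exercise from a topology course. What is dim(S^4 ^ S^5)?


S^m ^ S^n = S^{m+n}.
k = 4 + 5 = 9

9


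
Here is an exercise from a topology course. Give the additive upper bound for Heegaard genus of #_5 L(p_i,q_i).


Heegaard genus satisfies g(A#B) <= g(A) + g(B).
Each lens space has g = 1.
Upper bound: 5 * 1 = 5

5


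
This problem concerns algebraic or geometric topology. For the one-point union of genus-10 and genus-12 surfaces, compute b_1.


For a wedge: H_1(A v B) = H_1(A) + H_1(B).
b_1(Sigma_10) = 20, b_1(Sigma_12) = 24.
b_1 = 20 + 24 = 44

44


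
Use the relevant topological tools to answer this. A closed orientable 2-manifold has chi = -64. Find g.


chi = 2 - 2g for closed orientable surfaces.
-64 = 2 - 2g
2g = 2 - (-64) = 66
g = 33

33


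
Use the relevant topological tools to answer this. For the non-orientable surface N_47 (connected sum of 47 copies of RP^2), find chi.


For a non-orientable closed surface with k crosscaps: chi = 2 - k.
Here k = 47.
chi = 2 - 47 = -45

-45


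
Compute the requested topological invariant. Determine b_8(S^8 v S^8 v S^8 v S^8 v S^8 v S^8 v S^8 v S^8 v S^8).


For a wedge of spheres, H_k (k>0) is free on one generator per sphere of dimension k.
Spheres of dimension 8: count = 9.
b_8 = 9

9


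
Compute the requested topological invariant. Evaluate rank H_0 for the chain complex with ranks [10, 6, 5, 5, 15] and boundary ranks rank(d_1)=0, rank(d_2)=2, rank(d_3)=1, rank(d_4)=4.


rank H_k = rank(ker d_k) - rank(im d_{k+1}).
rank(ker d_0) = rank(C_0) - rank(d_0) = 10 - 0 = 10.
rank(im d_{0+1}) = 0.
rank H_0 = 10 - 0 = 10

10


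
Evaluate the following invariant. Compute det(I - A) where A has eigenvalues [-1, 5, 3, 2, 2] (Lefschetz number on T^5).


For a torus self-map: L(f) = det(I - A) where A acts on H_1.
L(f) = (1--1) * (1-5) * (1-3) * (1-2) * (1-2) = 2 * -4 * -2 * -1 * -1 = 16

16


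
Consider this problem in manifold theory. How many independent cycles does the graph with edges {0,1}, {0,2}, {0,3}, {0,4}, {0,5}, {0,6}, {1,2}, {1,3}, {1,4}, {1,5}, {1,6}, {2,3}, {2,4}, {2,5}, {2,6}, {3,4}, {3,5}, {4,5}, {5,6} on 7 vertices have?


b_1 = E - V + (number of components).
E = 19, V = 7, components = 1.
b_1 = 19 - 7 + 1 = 13

13


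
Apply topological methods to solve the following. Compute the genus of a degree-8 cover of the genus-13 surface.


For an n-sheeted cover: chi(E) = n * chi(B).
chi(Sigma_13) = 2 - 2*13 = -24.
chi(E) = 8 * (-24) = -192.
genus(E) = (2 - chi(E))/2 = (2 - (-192))/2 = 194/2 = 97

97


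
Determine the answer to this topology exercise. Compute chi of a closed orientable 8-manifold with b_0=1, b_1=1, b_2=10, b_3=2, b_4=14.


By Poincare duality b_k = b_{8-k}, so full Betti numbers: b_0=1, b_1=1, b_2=10, b_3=2, b_4=14, b_5=2, b_6=10, b_7=1, b_8=1.
chi = sum (-1)^k b_k = 30

30


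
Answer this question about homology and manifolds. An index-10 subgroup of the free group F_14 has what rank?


Nielsen-Schreier: an index-n subgroup of F_r is free of rank 1 + n(r-1).
Equivalently: chi(cover) = n*chi(base); chi(vee_r S^1) = 1 - 14 = -13.
chi(E) = 10*(-13) = -130; rank = 1 - chi(E) = 1 - (-130) = 131.
rank = 1 + 10*(14-1) = 1 + 130 = 131

131


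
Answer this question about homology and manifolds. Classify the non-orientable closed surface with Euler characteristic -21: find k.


chi = 2 - k for closed non-orientable surfaces with k crosscaps.
-21 = 2 - k
k = 2 - (-21) = 23

23


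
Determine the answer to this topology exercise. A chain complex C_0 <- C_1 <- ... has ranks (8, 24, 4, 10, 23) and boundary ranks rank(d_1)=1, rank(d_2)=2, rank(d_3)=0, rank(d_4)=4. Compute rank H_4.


rank H_k = rank(ker d_k) - rank(im d_{k+1}).
rank(ker d_4) = rank(C_4) - rank(d_4) = 23 - 4 = 19.
rank(im d_{4+1}) = 0.
rank H_4 = 19 - 0 = 19

19


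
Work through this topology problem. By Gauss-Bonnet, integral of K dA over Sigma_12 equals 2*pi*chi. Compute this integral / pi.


Gauss-Bonnet: integral K dA = 2*pi*chi(M).
chi(Sigma_12) = 2 - 2*12 = -22.
(integral K dA)/pi = 2*chi = 2*(-22) = -44

-44


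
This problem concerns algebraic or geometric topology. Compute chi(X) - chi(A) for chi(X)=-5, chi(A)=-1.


Relative Euler characteristic: chi(X, A) = chi(X) - chi(A).
= -5 - (-1) = -4

-4


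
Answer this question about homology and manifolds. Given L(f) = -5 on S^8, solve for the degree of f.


L(f) = 1 + (-1)^8 deg(f) on S^8.
-5 = 1 + (-1)^8 * deg(f)
(-1)^8 * deg(f) = -6
deg(f) = -6

-6


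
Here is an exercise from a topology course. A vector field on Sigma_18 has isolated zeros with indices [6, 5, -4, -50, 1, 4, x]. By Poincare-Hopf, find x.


Poincare-Hopf: sum of indices = chi(M).
chi(Sigma_18) = 2 - 2*18 = -34.
Sum of known indices = -38.
x = chi - (sum known) = -34 - (-38) = 4

4


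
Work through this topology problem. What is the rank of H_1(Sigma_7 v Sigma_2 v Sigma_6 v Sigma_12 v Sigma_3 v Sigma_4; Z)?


For a wedge X v Y: reduced H_k(X v Y) = H_k(X) + H_k(Y).
Each Sigma_g contributes b_1 = 2g.
b_1 = 14 + 4 + 12 + 24 + 6 + 8 = 68

68


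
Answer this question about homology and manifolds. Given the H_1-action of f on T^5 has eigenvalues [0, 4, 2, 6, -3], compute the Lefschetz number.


For a torus self-map: L(f) = det(I - A) where A acts on H_1.
L(f) = (1-0) * (1-4) * (1-2) * (1-6) * (1--3) = 1 * -3 * -1 * -5 * 4 = -60

-60


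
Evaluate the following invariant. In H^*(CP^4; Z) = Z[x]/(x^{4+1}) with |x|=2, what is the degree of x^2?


|x| = 2 in H^*(CP^n).
|x^2| = 2 * |x| = 2 * 2 = 4

4


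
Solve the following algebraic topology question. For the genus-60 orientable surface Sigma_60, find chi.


For a closed orientable surface of genus g: chi = 2 - 2g.
Here g = 60.
chi = 2 - 2*60 = 2 - 120 = -118

-118


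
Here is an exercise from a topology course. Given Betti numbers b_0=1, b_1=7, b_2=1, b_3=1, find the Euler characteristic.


chi = sum_k (-1)^k b_k.
= (1) + (-7) + (1) + (-1)
= -6

-6


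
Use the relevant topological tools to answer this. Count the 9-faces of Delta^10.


Delta^10 has 10+1 vertices. A 9-face is a choice of 9+1 vertices.
f_9 = C(10+1, 9+1) = C(11,10) = 11

11


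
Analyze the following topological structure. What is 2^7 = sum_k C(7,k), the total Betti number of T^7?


b_k(T^7) = C(7,k), so the sum over k is sum_k C(7,k) = 2^7.
Total = 2^7 = 128

128


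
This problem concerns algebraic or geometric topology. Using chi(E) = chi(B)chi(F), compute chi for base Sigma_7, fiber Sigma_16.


For a fiber bundle F -> E -> B (with CW structure): chi(E) = chi(B) * chi(F).
chi(Sigma_7) = -12, chi(Sigma_16) = -30.
chi(E) = (-12) * (-30) = 360

360


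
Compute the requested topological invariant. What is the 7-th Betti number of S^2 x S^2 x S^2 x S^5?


Each S^d has Poincare polynomial 1 + t^d.
The product S^2 x S^2 x S^2 x S^5 has Poincare polynomial prod(1+t^d_i).
Expanding: b_0=1, b_2=3, b_4=3, b_5=1, b_6=1, b_7=3, b_9=3, b_11=1.
b_7 = 3

3


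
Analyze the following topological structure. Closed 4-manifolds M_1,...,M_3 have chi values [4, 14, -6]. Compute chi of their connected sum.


For n-manifolds: chi(A#B) = chi(A) + chi(B) - chi(S^4).
chi(S^4) = 1 + (-1)^4 = 2.
chi(#) = (sum chi_i) - (3-1)*chi(S^4) = 12 - 2*2 = 8

8


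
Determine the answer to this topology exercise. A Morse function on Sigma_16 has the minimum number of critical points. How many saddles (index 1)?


A perfect Morse function has m_k = b_k.
For Sigma_16: b_0=1, b_1=2g=32, b_2=1.
Saddles m_1 = 2g = 32

32


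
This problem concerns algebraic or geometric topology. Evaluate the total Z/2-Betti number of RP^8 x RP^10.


dim H^*(RP^n; Z/2) = n+1 (one Z/2 in each degree 0..n).
Total Betti number is multiplicative.
Total = (8+1) * (10+1) = 9 * 11 = 99

99


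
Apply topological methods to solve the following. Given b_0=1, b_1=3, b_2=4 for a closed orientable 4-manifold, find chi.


By Poincare duality b_k = b_{4-k}, so full Betti numbers: b_0=1, b_1=3, b_2=4, b_3=3, b_4=1.
chi = sum (-1)^k b_k = 0

0


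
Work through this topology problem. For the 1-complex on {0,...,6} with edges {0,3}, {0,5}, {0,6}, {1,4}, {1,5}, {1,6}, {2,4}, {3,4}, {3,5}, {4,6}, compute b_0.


Run DFS/union-find over 7 vertices.
V = 7, E = 10.
Number of components = 1

1


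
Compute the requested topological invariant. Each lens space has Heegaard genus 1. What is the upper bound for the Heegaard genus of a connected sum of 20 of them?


Heegaard genus satisfies g(A#B) <= g(A) + g(B).
Each lens space has g = 1.
Upper bound: 20 * 1 = 20

20


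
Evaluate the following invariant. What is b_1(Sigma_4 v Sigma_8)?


For a wedge: H_1(A v B) = H_1(A) + H_1(B).
b_1(Sigma_4) = 8, b_1(Sigma_8) = 16.
b_1 = 8 + 16 = 24

24


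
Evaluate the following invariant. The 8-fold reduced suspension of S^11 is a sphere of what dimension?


Each suspension raises dimension by 1: Sigma S^n = S^{n+1}.
Sigma^8 S^11 = S^{11+8} = S^19

19


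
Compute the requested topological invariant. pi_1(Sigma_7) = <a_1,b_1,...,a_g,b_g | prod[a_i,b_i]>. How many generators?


Standard presentation: pi_1(Sigma_g) = <a_1,b_1,...,a_g,b_g | [a_1,b_1]...[a_g,b_g] = 1>.
Number of generators = 2g = 2*7 = 14

14


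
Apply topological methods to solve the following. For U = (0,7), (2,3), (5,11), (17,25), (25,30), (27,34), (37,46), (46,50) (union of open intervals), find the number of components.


Sort and merge overlapping open intervals.
Merged: (0,11), (17,25), (25,34), (37,46), (46,50).
Number of components = 5

5


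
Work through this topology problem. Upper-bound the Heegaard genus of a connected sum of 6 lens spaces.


Heegaard genus satisfies g(A#B) <= g(A) + g(B).
Each lens space has g = 1.
Upper bound: 6 * 1 = 6

6


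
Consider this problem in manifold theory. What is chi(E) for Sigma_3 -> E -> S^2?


chi(S^2) = 2 (n even), chi(Sigma_3) = 2 - 2*3 = -4.
chi(E) = 2 * (-4) = -8

-8


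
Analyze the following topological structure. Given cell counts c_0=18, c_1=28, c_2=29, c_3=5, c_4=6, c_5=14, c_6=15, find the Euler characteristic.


chi = sum_k (-1)^k c_k.
= (-1)^0*18 + (-1)^1*28 + (-1)^2*29 + (-1)^3*5 + (-1)^4*6 + (-1)^5*14 + (-1)^6*15
= (18) + (-28) + (29) + (-5) + (6) + (-14) + (15)
= 21

21


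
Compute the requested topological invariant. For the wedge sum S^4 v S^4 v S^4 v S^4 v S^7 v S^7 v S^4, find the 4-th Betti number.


For a wedge of spheres, H_k (k>0) is free on one generator per sphere of dimension k.
Spheres of dimension 4: count = 5.
b_4 = 5

5


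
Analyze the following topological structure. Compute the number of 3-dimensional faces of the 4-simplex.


Delta^4 has 4+1 vertices. A 3-face is a choice of 3+1 vertices.
f_3 = C(4+1, 3+1) = C(5,4) = 5

5
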